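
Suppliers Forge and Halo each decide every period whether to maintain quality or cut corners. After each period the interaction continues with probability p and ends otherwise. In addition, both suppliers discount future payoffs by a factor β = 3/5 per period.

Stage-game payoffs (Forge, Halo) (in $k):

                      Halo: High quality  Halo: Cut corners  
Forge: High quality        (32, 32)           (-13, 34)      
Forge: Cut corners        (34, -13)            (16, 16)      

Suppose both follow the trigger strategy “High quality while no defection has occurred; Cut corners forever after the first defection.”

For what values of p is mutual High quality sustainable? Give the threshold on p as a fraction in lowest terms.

5/27

With continuation probability p and discount β, the effective per-period discount factor is βp.
Grim-trigger IC: βp ≥ (34−32)/(34−16) = 1/9.
So p ≥ (1/9)/(3/5) = 5/27.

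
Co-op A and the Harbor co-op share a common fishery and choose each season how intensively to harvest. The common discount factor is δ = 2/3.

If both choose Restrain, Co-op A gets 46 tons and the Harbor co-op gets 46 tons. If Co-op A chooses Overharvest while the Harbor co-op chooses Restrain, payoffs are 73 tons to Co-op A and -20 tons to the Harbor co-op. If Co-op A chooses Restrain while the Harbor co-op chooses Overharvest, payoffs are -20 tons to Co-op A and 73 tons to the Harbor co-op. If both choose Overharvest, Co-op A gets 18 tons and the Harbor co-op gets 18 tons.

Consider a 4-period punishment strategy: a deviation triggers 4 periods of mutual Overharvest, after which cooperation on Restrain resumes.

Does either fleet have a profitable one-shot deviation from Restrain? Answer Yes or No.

No

Comparing payoff streams over the 5 periods until play realigns: cooperate → 46(1+δ+…+δ^4); deviate → 73 + 18(δ+…+δ^4).
Cooperation is sustained iff (46−18)(δ+…+δ^4) ≥ 73−46.
δ+…+δ^4 = 2/3·(1−(2/3)^4)/(1−2/3) = 1.6049, and (73−46)/(46−18) = 0.9643.
1.6049 ≥ 0.9643, so cooperation is sustainable.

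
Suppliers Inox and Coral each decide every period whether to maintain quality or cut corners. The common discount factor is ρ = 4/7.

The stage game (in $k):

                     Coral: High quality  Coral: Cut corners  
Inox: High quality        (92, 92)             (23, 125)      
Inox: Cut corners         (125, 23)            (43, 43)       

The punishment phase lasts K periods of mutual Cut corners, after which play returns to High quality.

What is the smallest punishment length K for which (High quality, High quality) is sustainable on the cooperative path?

2

IC: ρ(1−ρ^K)/(1−ρ) ≥ (125−92)/(92−43) = 33/49.
With ρ = 4/7: need 1 − ρ^K ≥ 33/49·(1−4/7)/(4/7), i.e. ρ^K ≤ 0.4949.
Since (4/7)^1 = 0.5714 and (4/7)^2 = 0.3265, the smallest such K is 2.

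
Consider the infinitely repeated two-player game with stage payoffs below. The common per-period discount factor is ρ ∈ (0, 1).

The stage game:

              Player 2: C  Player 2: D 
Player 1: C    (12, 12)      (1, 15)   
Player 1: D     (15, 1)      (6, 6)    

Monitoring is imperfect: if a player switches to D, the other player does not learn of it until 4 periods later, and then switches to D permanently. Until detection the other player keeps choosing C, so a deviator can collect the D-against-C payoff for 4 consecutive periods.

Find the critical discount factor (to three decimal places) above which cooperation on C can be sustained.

Deviating for the 4 undetected periods gains 15−12 = 3 per period over cooperation, then loses 12−6 = 6 per period forever once punishment starts.
Gain: 3(1 + ρ + … + ρ^3); loss: 6·ρ^4/(1−ρ).
No profitable deviation ⇔ 3(1−ρ^4) ≤ 6·ρ^4, i.e. ρ^4 ≥ 3/(3+6) = 1/3.
Hence ρ ≥ (1/3)^(1/4) ≈ 0.760.

0.760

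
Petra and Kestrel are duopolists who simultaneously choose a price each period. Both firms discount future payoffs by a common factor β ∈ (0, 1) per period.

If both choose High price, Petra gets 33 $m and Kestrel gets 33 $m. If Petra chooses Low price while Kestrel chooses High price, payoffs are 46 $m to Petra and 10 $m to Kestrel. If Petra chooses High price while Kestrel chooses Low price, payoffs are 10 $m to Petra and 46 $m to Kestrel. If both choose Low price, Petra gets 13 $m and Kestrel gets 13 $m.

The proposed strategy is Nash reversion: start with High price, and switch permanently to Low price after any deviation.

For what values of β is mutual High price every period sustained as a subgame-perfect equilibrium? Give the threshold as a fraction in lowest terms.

33/(1−β) ≥ 46 + 13β/(1−β)
33 ≥ 46 − 33β
β ≥ 13/33.

13/33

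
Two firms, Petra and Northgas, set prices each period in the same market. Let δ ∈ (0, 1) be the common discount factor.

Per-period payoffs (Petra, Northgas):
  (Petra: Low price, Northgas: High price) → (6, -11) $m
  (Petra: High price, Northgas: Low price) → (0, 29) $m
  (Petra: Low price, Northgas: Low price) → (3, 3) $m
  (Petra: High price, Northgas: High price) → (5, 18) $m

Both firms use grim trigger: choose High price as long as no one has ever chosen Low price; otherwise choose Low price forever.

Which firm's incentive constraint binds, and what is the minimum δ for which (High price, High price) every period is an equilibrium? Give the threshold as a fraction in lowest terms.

Petra's threshold: (6−5)/(6−3) = 1/3.
Northgas's threshold: (29−18)/(29−3) = 11/26.
1/3 < 11/26, so Northgas binds and δ* = 11/26.

Northgas; δ ≥ 11/26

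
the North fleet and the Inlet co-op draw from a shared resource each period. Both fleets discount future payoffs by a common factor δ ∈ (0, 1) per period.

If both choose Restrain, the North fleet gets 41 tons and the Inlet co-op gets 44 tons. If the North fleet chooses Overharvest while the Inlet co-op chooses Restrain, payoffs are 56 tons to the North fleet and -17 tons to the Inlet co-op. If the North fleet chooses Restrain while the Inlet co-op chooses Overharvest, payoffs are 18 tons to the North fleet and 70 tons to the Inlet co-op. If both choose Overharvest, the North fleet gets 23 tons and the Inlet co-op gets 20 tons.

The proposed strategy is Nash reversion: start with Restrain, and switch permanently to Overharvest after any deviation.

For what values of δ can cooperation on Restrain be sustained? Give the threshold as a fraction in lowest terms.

For the North fleet: deviation gain 56−41 = 15, per-period punishment loss 41−23 = 18. IC gives δ ≥ 15/33 = 5/11.
For the Inlet co-op: gain 26, loss 24 per period, so δ ≥ 26/50 = 13/25.
The tighter constraint is the Inlet co-op's, so cooperation needs δ ≥ 13/25.

13/25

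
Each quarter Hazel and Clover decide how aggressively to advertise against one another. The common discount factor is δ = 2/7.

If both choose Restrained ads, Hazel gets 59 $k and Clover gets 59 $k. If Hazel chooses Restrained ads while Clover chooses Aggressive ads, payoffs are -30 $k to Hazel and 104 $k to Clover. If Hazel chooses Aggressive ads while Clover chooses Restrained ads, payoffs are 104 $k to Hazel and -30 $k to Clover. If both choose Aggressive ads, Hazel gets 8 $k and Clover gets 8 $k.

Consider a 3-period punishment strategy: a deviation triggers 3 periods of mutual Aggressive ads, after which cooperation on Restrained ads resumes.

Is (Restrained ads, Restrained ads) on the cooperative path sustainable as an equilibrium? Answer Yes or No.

No

Comparing payoff streams over the 4 periods until play realigns: cooperate → 59(1+δ+…+δ^3); deviate → 104 + 8(δ+…+δ^3).
Cooperation is sustained iff (59−8)(δ+…+δ^3) ≥ 104−59.
δ+…+δ^3 = 2/7·(1−(2/7)^3)/(1−2/7) = 0.3907, and (104−59)/(59−8) = 0.8824.
0.3907 < 0.8824, so cooperation is not sustainable.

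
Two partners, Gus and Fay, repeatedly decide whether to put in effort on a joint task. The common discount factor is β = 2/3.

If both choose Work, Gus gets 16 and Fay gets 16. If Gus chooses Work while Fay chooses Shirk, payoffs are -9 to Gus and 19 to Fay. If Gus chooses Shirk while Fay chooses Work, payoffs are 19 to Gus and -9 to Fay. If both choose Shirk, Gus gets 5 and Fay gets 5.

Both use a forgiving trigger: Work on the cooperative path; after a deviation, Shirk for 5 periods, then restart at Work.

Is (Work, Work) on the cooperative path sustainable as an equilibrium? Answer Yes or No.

A one-shot deviation gives 19 now, then 5 for 5 periods, then back to 16.
Gain from deviating: (19−16) today; loss: (16−5) in each of the next 5 periods.
No-deviation condition: (16−5)(β+…+β^5) ≥ 19−16, i.e. β+…+β^5 ≥ 3/11.
At β = 2/3: β+…+β^5 = 1.7366 ≥ 0.2727.
So cooperation is sustainable.

Yes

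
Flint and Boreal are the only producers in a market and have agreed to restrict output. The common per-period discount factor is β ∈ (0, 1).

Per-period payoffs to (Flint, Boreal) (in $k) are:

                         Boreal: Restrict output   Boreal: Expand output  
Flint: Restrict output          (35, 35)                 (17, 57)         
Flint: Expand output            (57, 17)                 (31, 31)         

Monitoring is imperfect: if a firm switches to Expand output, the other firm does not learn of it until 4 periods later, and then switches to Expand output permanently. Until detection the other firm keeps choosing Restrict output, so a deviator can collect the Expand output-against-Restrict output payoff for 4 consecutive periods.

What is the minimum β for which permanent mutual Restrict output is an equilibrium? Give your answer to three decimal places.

The best deviation is to choose Expand output for all 4 undetected periods, earning 57 each, then 31 forever once detected.
Deviation value: 57(1−β^4)/(1−β) + 31β^4/(1−β); cooperation value: 35/(1−β).
IC: 35 ≥ 57(1−β^4) + 31β^4 = 57 − 26β^4.
So β^4 ≥ 22/26 = 11/13, giving β ≥ (11/13)^(1/4) ≈ 0.959.

0.959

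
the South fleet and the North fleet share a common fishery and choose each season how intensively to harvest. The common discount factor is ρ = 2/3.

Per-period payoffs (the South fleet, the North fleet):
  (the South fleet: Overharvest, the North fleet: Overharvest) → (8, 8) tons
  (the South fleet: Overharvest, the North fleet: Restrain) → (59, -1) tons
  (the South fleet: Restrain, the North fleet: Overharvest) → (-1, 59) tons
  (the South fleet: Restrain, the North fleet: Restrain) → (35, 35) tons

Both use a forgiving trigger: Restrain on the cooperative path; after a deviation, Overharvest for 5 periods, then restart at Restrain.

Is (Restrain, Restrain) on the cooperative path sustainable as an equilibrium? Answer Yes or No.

IC: ρ+…+ρ^5 ≥ (59−35)/(35−8) = 8/9.
At ρ = 2/3: partial sum = 1.7366 ≥ 0.8889. Cooperation sustainable.

Yes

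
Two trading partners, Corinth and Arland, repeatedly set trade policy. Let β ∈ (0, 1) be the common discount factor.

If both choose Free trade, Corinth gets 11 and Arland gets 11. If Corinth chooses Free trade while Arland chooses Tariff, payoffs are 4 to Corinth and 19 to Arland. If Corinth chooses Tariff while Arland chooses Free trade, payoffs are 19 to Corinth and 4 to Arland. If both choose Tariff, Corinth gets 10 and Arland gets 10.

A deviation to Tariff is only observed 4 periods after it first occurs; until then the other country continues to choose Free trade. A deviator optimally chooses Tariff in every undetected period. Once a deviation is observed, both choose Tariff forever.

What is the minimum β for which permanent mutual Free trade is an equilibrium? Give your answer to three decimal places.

Deviating for the 4 undetected periods gains 19−11 = 8 per period over cooperation, then loses 11−10 = 1 per period forever once punishment starts.
Gain: 8(1 + β + … + β^3); loss: 1·β^4/(1−β).
No profitable deviation ⇔ 8(1−β^4) ≤ 1·β^4, i.e. β^4 ≥ 8/(8+1) = 8/9.
Hence β ≥ (8/9)^(1/4) ≈ 0.971.

0.971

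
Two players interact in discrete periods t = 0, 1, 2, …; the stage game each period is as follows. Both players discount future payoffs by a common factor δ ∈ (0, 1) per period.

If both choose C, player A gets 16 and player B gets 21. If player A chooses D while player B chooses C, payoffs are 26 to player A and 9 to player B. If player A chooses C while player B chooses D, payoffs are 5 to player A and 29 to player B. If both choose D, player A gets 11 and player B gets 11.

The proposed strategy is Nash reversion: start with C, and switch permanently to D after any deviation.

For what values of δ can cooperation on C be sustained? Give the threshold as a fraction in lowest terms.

player A: cooperation gives 16 each period; deviation gives 26 once then 11 forever.
  16/(1−δ) ≥ 26 + 11δ/(1−δ) ⇒ δ ≥ 10/15 = 2/3.
player B: cooperation gives 21 each period; deviation gives 29 once then 11 forever.
  δ ≥ 8/18 = 4/9.
Both must hold, so the binding constraint is player A's: δ ≥ 2/3.

2/3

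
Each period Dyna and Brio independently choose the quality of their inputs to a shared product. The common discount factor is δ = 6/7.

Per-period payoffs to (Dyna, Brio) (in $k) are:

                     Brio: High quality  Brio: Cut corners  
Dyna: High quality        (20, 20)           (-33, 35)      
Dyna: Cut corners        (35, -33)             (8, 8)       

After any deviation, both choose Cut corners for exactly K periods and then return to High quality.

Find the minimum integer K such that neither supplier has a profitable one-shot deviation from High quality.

Need Σ_{k=1}^{K} δ^k ≥ (35−20)/(20−8) = 1.2500 at δ = 6/7.
At K = 1 the sum is 0.8571 < 1.2500; at K = 2 it is 1.5918 ≥ 1.2500.
So the minimum punishment length is K = 2.

2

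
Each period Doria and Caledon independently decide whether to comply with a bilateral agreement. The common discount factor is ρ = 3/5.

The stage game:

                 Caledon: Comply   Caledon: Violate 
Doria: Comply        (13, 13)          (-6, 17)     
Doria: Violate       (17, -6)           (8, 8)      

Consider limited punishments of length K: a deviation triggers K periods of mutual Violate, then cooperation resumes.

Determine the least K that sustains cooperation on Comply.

Need Σ_{k=1}^{K} ρ^k ≥ (17−13)/(13−8) = 0.8000 at ρ = 3/5.
At K = 1 the sum is 0.6000 < 0.8000; at K = 2 it is 0.9600 ≥ 0.8000.
So the minimum punishment length is K = 2.

2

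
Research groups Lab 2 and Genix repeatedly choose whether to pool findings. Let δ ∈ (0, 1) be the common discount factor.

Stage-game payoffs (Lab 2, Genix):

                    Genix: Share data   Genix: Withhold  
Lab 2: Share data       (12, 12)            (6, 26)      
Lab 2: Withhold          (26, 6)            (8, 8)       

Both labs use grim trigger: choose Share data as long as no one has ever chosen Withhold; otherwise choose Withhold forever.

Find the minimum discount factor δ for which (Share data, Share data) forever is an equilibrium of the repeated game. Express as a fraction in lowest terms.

Cooperation forever yields 12 each period: 12/(1−δ).
Deviating yields 26 once, then 8 forever: 26 + 8δ/(1−δ).
No profitable deviation requires 12/(1−δ) ≥ 26 + 8δ/(1−δ).
Multiplying by (1−δ): 12 ≥ 26(1−δ) + 8δ = 26 − 18δ.
So 18δ ≥ 14, i.e. δ ≥ 14/18 = 7/9.

7/9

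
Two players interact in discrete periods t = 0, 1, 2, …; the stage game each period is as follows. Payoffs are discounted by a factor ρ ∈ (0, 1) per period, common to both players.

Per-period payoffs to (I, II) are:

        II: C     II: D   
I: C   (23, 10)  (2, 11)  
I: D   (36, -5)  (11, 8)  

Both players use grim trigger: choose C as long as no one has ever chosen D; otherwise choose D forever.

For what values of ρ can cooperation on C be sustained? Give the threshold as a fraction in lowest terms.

I's threshold: (36−23)/(36−11) = 13/25.
II's threshold: (11−10)/(11−8) = 1/3.
13/25 > 1/3, so I binds and ρ* = 13/25.

13/25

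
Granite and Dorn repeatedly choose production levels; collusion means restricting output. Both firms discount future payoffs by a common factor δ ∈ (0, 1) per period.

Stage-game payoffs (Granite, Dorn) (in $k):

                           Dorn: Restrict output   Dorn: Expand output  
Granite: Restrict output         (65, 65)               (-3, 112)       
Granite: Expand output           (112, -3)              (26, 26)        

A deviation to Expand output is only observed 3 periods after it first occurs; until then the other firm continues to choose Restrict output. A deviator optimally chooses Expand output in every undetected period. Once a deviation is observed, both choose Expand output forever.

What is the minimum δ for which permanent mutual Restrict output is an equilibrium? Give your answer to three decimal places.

A deviator earns 112 for 3 periods, then 26 forever; cooperating earns 65 forever. Multiplying the IC by (1−δ):
65 ≥ 112(1−δ^3) + 26δ^3, so 86·δ^3 ≥ 47 and δ^3 ≥ 47/86.
δ ≥ (47/86)^(1/3) ≈ 0.818.

0.818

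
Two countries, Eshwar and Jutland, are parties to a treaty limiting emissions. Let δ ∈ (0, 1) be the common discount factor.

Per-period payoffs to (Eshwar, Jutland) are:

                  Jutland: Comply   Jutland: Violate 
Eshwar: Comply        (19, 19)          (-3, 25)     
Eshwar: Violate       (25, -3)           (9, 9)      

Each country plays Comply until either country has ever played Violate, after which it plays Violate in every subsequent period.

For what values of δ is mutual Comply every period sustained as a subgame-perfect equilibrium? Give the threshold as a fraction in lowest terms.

19/(1−δ) ≥ 25 + 9δ/(1−δ)
19 ≥ 25 − 16δ
δ ≥ 6/16 = 3/8.

3/8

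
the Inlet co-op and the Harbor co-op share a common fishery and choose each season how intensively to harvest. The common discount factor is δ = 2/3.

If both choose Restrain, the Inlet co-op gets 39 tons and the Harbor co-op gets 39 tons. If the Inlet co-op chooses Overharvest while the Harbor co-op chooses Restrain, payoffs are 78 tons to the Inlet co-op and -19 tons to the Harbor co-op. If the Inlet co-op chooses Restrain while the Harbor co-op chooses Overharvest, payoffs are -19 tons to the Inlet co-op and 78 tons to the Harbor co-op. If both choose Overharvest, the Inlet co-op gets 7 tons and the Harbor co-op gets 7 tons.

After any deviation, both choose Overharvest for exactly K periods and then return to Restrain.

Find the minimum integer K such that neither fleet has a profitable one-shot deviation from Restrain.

3

Need Σ_{k=1}^{K} δ^k ≥ (78−39)/(39−7) = 1.2188 at δ = 2/3.
At K = 2 the sum is 1.1111 < 1.2188; at K = 3 it is 1.4074 ≥ 1.2188.
So the minimum punishment length is K = 3.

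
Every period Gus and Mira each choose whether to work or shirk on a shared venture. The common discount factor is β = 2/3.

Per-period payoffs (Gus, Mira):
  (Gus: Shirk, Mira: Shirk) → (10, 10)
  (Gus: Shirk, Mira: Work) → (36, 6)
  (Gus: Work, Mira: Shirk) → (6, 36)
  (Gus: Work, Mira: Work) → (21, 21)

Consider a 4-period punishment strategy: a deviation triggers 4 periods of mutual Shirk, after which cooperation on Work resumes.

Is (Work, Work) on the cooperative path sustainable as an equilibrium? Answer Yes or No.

IC: β+…+β^4 ≥ (36−21)/(21−10) = 15/11.
At β = 2/3: partial sum = 1.6049 ≥ 1.3636. Cooperation sustainable.

Yes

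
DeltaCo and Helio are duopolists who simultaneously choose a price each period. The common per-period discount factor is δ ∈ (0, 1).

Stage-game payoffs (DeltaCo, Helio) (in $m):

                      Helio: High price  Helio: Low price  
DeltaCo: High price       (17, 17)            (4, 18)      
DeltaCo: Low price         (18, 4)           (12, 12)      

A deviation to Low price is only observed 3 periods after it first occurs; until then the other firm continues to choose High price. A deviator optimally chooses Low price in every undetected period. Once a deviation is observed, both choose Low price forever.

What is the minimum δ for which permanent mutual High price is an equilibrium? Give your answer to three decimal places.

A deviator earns 18 for 3 periods, then 12 forever; cooperating earns 17 forever. Multiplying the IC by (1−δ):
17 ≥ 18(1−δ^3) + 12δ^3, so 6·δ^3 ≥ 1 and δ^3 ≥ 1/6.
δ ≥ (1/6)^(1/3) ≈ 0.550.

0.550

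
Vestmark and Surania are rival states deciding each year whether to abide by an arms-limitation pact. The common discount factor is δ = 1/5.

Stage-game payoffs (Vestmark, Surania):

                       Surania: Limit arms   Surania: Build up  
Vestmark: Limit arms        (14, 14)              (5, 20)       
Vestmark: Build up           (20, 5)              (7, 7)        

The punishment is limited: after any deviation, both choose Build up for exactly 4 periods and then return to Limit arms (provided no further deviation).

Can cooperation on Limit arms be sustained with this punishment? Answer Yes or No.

Comparing payoff streams over the 5 periods until play realigns: cooperate → 14(1+δ+…+δ^4); deviate → 20 + 7(δ+…+δ^4).
Cooperation is sustained iff (14−7)(δ+…+δ^4) ≥ 20−14.
δ+…+δ^4 = 1/5·(1−(1/5)^4)/(1−1/5) = 0.2496, and (20−14)/(14−7) = 0.8571.
0.2496 < 0.8571, so cooperation is not sustainable.

No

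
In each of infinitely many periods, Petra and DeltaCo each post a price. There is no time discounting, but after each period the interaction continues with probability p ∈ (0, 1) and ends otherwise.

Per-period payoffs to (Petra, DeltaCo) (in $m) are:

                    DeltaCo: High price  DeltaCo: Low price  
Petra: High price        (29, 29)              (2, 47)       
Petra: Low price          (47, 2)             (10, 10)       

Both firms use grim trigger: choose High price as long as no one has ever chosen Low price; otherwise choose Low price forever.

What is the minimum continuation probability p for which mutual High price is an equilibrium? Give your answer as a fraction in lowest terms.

18/37

Expected cooperation value is 29 + p·29 + p²·29 + … = 29/(1−p); deviation gives 47 + p·10/(1−p).
29 ≥ 47(1−p) + 10p ⇒ 37p ≥ 18 ⇒ p ≥ 18/37.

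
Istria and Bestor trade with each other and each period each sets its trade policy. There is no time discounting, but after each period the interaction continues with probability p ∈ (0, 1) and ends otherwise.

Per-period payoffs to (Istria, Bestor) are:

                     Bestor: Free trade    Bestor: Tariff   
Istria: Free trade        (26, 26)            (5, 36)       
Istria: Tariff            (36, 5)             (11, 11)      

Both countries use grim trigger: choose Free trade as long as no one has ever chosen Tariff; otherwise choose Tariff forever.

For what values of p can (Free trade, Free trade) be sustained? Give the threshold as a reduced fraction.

Expected cooperation value is 26 + p·26 + p²·26 + … = 26/(1−p); deviation gives 36 + p·11/(1−p).
26 ≥ 36(1−p) + 11p ⇒ 25p ≥ 10 ⇒ p ≥ 10/25 = 2/5.

2/5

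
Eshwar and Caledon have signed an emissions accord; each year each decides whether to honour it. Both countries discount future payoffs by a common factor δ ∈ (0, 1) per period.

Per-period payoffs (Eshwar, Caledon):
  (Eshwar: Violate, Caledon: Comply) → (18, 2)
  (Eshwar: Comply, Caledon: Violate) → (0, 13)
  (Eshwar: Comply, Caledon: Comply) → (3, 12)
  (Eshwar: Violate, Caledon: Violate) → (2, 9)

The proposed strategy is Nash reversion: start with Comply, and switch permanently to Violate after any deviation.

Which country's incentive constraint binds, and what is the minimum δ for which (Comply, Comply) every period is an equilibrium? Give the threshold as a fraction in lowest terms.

Eshwar; δ ≥ 15/16

For Eshwar: deviation gain 18−3 = 15, per-period punishment loss 3−2 = 1. IC gives δ ≥ 15/16.
For Caledon: gain 1, loss 3 per period, so δ ≥ 1/4.
The tighter constraint is Eshwar's, so cooperation needs δ ≥ 15/16.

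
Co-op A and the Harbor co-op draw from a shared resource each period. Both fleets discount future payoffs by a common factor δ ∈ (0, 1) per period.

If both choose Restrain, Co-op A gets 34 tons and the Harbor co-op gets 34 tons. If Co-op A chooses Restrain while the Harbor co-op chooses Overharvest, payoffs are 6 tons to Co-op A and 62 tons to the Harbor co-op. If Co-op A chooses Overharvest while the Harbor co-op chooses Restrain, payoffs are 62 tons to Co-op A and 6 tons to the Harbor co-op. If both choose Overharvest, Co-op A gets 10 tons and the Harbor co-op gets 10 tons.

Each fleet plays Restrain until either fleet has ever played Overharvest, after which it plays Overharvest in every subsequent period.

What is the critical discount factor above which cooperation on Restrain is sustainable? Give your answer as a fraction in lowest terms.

Under grim trigger the critical discount factor is (T−C)/(T−P) with T = 62, C = 34, P = 10.
δ* = (62−34)/(62−10) = 28/52 = 7/13.

7/13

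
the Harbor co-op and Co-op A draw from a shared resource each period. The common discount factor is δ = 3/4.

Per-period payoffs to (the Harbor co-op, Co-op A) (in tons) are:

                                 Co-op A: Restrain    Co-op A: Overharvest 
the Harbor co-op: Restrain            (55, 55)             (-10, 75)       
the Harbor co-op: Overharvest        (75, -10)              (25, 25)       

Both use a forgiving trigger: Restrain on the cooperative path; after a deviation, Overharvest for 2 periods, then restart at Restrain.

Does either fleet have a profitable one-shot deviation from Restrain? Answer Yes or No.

No

IC: δ+…+δ^2 ≥ (75−55)/(55−25) = 2/3.
At δ = 3/4: partial sum = 1.3125 ≥ 0.6667. Cooperation sustainable.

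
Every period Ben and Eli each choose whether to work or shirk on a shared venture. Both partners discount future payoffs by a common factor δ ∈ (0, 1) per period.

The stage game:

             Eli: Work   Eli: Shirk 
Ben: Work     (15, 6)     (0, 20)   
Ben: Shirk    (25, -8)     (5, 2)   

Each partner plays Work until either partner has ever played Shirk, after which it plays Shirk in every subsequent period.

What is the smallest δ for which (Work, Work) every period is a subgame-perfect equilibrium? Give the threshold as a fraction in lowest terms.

7/9

Ben's threshold: (25−15)/(25−5) = 1/2.
Eli's threshold: (20−6)/(20−2) = 7/9.
1/2 < 7/9, so Eli binds and δ* = 7/9.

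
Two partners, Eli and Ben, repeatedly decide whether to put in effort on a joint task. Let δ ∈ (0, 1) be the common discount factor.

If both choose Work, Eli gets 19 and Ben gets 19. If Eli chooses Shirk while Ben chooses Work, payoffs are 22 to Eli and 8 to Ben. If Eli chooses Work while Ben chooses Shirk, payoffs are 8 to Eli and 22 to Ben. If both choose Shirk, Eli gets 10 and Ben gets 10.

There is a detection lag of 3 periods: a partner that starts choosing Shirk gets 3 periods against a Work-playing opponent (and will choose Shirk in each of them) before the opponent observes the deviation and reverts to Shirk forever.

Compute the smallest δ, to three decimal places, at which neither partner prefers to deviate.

A deviator earns 22 for 3 periods, then 10 forever; cooperating earns 19 forever. Multiplying the IC by (1−δ):
19 ≥ 22(1−δ^3) + 10δ^3, so 12·δ^3 ≥ 3 and δ^3 ≥ 1/4.
δ ≥ (1/4)^(1/3) ≈ 0.630.

0.630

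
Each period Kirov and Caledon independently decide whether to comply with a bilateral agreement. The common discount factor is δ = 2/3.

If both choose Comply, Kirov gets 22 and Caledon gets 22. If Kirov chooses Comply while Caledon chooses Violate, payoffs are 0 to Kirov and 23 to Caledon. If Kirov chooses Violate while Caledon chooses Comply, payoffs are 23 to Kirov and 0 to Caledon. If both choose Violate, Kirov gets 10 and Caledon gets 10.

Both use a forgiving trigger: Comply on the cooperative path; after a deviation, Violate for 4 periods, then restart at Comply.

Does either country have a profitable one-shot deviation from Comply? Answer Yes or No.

Comparing payoff streams over the 5 periods until play realigns: cooperate → 22(1+δ+…+δ^4); deviate → 23 + 10(δ+…+δ^4).
Cooperation is sustained iff (22−10)(δ+…+δ^4) ≥ 23−22.
δ+…+δ^4 = 2/3·(1−(2/3)^4)/(1−2/3) = 1.6049, and (23−22)/(22−10) = 0.0833.
1.6049 ≥ 0.0833, so cooperation is sustainable.

No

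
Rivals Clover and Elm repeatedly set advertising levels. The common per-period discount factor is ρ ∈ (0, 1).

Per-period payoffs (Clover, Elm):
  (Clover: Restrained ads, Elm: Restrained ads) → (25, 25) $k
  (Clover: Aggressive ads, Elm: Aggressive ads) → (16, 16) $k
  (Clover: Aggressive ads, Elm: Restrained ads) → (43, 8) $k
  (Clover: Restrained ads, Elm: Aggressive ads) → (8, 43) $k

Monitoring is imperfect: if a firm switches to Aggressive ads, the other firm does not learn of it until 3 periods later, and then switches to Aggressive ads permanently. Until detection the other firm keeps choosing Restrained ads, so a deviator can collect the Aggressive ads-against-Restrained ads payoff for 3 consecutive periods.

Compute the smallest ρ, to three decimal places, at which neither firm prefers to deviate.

A deviator earns 43 for 3 periods, then 16 forever; cooperating earns 25 forever. Multiplying the IC by (1−ρ):
25 ≥ 43(1−ρ^3) + 16ρ^3, so 27·ρ^3 ≥ 18 and ρ^3 ≥ 2/3.
ρ ≥ (2/3)^(1/3) ≈ 0.874.

0.874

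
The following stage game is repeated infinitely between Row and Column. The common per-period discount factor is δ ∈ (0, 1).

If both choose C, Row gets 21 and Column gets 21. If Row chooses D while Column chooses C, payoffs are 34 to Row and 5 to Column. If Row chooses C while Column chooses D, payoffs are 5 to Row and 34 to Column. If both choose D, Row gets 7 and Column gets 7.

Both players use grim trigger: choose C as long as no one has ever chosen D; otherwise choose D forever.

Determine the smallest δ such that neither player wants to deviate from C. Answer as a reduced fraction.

13/27

Cooperation forever yields 21 each period: 21/(1−δ).
Deviating yields 34 once, then 7 forever: 34 + 7δ/(1−δ).
No profitable deviation requires 21/(1−δ) ≥ 34 + 7δ/(1−δ).
Multiplying by (1−δ): 21 ≥ 34(1−δ) + 7δ = 34 − 27δ.
So 27δ ≥ 13, i.e. δ ≥ 13/27.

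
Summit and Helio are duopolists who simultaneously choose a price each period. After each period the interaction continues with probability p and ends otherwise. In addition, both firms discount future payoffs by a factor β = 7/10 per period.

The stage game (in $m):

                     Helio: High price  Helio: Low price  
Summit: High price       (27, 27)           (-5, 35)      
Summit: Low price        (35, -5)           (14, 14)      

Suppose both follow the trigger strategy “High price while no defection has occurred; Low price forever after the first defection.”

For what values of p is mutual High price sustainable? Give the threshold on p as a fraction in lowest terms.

Expected continuation weight on next period's payoff is β·p = 7/10·p, which plays the role of the discount factor.
Cooperation requires 7/10·p ≥ (35−27)/(35−14) = 8/21, hence p ≥ 80/147.

80/147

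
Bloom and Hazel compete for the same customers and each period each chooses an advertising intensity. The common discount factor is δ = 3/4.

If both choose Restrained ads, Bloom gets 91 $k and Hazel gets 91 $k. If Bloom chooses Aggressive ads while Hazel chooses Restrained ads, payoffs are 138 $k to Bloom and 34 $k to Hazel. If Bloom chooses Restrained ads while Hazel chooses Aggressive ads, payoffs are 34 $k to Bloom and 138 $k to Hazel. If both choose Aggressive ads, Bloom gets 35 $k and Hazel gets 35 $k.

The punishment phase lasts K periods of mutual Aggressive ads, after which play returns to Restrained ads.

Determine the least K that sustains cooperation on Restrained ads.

2

Need Σ_{k=1}^{K} δ^k ≥ (138−91)/(91−35) = 0.8393 at δ = 3/4.
At K = 1 the sum is 0.7500 < 0.8393; at K = 2 it is 1.3125 ≥ 0.8393.
So the minimum punishment length is K = 2.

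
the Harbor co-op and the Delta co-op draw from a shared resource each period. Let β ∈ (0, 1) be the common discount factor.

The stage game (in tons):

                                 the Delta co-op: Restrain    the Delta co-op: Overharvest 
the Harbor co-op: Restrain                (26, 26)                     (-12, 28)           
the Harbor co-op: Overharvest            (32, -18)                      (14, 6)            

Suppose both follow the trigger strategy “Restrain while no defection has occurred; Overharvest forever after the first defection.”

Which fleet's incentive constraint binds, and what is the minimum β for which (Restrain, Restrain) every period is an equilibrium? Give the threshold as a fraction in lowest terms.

the Harbor co-op: cooperation gives 26 each period; deviation gives 32 once then 14 forever.
  26/(1−β) ≥ 32 + 14β/(1−β) ⇒ β ≥ 6/18 = 1/3.
the Delta co-op: cooperation gives 26 each period; deviation gives 28 once then 6 forever.
  β ≥ 2/22 = 1/11.
Both must hold, so the binding constraint is the Harbor co-op's: β ≥ 1/3.

the Harbor co-op; β ≥ 1/3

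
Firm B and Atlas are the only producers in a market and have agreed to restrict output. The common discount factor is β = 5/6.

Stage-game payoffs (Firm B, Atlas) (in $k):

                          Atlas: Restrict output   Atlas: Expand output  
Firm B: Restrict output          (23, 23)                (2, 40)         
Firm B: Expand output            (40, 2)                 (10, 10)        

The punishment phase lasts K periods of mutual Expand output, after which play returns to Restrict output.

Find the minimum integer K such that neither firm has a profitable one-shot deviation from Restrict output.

2

IC: β(1−β^K)/(1−β) ≥ (40−23)/(23−10) = 17/13.
With β = 5/6: need 1 − β^K ≥ 17/13·(1−5/6)/(5/6), i.e. β^K ≤ 0.7385.
Since (5/6)^1 = 0.8333 and (5/6)^2 = 0.6944, the smallest such K is 2.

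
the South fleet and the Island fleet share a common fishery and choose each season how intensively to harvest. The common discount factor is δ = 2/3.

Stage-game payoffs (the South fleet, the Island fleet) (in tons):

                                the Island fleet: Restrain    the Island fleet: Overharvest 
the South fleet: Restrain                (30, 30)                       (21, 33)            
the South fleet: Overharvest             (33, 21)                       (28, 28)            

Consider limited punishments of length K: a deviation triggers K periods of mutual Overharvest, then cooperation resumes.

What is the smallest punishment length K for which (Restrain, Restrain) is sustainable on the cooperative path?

4

No profitable deviation requires (30−28)(δ+…+δ^K) ≥ 33−30, i.e. δ+…+δ^K ≥ 3/2 ≈ 1.5000.
With δ = 2/3, the partial sums are K=1: 0.6667, K=2: 1.1111, K=3: 1.4074, K=4: 1.6049.
K = 4 is the first length at which the sum reaches 1.5000.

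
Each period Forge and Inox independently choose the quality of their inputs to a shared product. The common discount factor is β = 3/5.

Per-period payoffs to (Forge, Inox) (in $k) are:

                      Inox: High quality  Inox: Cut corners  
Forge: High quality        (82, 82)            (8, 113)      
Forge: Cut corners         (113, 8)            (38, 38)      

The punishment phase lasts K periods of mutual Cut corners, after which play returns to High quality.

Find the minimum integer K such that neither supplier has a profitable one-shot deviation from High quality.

No profitable deviation requires (82−38)(β+…+β^K) ≥ 113−82, i.e. β+…+β^K ≥ 31/44 ≈ 0.7045.
With β = 3/5, the partial sums are K=1: 0.6000, K=2: 0.9600.
K = 2 is the first length at which the sum reaches 0.7045.

2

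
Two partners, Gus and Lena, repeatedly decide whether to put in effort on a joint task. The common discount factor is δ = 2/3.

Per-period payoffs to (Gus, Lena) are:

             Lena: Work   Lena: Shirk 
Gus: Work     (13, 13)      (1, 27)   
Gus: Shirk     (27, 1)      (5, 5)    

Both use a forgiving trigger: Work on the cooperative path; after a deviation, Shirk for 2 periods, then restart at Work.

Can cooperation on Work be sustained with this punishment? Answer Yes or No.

No

Comparing payoff streams over the 3 periods until play realigns: cooperate → 13(1+δ+…+δ^2); deviate → 27 + 5(δ+…+δ^2).
Cooperation is sustained iff (13−5)(δ+…+δ^2) ≥ 27−13.
δ+…+δ^2 = 2/3·(1−(2/3)^2)/(1−2/3) = 1.1111, and (27−13)/(13−5) = 1.7500.
1.1111 < 1.7500, so cooperation is not sustainable.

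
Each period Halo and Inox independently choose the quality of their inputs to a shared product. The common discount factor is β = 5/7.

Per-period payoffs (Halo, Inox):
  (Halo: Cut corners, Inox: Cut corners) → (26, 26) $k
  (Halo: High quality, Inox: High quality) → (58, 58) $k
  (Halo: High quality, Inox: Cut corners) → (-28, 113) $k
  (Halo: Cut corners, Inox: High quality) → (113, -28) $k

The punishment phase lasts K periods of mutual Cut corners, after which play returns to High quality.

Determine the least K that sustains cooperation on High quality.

4

No profitable deviation requires (58−26)(β+…+β^K) ≥ 113−58, i.e. β+…+β^K ≥ 55/32 ≈ 1.7188.
With β = 5/7, the partial sums are K=1: 0.7143, K=2: 1.2245, K=3: 1.5889, K=4: 1.8492.
K = 4 is the first length at which the sum reaches 1.7188.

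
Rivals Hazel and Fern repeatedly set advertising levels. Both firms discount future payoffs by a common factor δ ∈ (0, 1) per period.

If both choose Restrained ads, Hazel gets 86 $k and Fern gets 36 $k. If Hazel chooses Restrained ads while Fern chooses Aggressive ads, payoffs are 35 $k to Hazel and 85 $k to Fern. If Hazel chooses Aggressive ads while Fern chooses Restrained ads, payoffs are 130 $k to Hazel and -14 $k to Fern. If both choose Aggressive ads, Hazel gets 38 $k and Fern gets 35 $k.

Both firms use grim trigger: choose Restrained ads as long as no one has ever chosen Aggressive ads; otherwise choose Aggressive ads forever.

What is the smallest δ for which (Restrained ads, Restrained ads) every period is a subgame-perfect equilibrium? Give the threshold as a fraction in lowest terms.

49/50

For Hazel: deviation gain 130−86 = 44, per-period punishment loss 86−38 = 48. IC gives δ ≥ 44/92 = 11/23.
For Fern: gain 49, loss 1 per period, so δ ≥ 49/50.
The tighter constraint is Fern's, so cooperation needs δ ≥ 49/50.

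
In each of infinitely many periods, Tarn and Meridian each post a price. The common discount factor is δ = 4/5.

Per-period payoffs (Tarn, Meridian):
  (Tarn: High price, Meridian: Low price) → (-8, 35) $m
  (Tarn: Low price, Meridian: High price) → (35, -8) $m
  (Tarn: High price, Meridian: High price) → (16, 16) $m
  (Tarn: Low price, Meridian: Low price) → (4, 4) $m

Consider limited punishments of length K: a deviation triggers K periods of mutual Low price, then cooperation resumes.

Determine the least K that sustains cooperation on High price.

No profitable deviation requires (16−4)(δ+…+δ^K) ≥ 35−16, i.e. δ+…+δ^K ≥ 19/12 ≈ 1.5833.
With δ = 4/5, the partial sums are K=1: 0.8000, K=2: 1.4400, K=3: 1.9520.
K = 3 is the first length at which the sum reaches 1.5833.

3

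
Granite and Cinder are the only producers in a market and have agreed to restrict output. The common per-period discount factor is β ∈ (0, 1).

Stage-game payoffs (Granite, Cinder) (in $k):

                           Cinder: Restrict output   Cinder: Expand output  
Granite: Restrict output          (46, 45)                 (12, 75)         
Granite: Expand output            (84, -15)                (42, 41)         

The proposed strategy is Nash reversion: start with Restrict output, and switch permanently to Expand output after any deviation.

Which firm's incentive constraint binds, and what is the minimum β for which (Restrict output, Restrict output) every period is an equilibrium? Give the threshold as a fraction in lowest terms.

Granite; β ≥ 19/21

For Granite: deviation gain 84−46 = 38, per-period punishment loss 46−42 = 4. IC gives β ≥ 38/42 = 19/21.
For Cinder: gain 30, loss 4 per period, so β ≥ 30/34 = 15/17.
The tighter constraint is Granite's, so cooperation needs β ≥ 19/21.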